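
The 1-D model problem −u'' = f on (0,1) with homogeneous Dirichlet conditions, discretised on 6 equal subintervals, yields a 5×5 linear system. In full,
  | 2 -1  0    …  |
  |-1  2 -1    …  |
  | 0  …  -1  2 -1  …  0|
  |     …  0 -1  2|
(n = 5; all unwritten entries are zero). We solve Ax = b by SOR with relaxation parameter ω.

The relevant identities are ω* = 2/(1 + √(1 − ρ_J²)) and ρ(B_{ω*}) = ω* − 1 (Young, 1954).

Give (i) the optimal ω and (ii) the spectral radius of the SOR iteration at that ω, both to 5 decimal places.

ω* = 1.33333, ρ_SOR = 0.33333

spectrum of D⁻¹(L+U) = {cos(kπ/6) : 1≤k≤5}; ρ_J = cos(π/6) = 0.86603.
1 − cos²(π/6) = sin²(π/6) ⇒ √(1−ρ_J²) = sin(π/6) = 0.500000.
[ω*] 2 ÷ (1 + 0.500000) = 2 ÷ 1.500000 = 1.33333.
ρ_SOR = ω* − 1 = 1.33333 − 1 = 0.33333.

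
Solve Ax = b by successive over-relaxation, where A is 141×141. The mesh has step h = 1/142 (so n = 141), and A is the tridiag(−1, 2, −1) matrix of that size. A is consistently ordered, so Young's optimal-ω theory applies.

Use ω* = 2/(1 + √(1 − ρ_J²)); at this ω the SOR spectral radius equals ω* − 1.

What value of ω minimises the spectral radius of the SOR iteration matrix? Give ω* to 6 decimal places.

B_J for the 141×141 system has eigenvalues cos(kπ/142); ρ_J = cos(π/142) = 0.999755.
root = sin(π/142) = 0.0221221  (since 1−cos² = sin²).
Young: ω* = 2/(1+√(1−ρ_J²)) = 2/(1+0.0221221) = 2/1.0221221 = 1.956713.
ρ_SOR = ω* − 1 = 1.956713 − 1 = 0.956713.

ω* = 1.956713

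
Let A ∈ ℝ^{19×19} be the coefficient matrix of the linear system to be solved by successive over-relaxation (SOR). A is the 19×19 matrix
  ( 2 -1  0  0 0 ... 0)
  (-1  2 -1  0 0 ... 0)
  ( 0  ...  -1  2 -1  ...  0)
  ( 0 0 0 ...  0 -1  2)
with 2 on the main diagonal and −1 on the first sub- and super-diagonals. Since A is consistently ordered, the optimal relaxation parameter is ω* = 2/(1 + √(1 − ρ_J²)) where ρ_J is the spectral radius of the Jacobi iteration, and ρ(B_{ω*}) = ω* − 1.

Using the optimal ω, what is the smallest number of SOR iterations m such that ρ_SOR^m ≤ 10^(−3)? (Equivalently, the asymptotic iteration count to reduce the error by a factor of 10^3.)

½·tridiag(1,0,1) at n=19: λ_k = cos(kπ/20); max |λ| at k=1 ⇒ ρ_J = cos(π/20) ≈ 0.9876883.
1 − cos²(π/20) = sin²(π/20) ⇒ √(1−ρ_J²) = sin(π/20) = 0.1564345.
Then 2/(1+√(1−ρ_J²)) = 2/(1+0.1564345); ω* = 2/1.1564345 = 1.7294538.
At ω = 1.7294538 every |λ(B_ω)| = ω−1, so ρ_SOR = 0.7294538.
m ≥ 3·ln10 / (−ln 0.7294538) = 21.897; smallest integer m = 22.

m = 22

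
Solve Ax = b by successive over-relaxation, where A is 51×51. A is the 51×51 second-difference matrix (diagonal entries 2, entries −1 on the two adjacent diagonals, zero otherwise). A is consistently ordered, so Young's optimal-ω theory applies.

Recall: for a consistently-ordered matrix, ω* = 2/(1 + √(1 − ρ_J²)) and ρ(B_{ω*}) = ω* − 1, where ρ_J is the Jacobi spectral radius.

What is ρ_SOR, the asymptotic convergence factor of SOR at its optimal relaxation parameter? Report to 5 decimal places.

ρ_SOR = 0.88612

n=51: λ(B_J) = 1 − λ(A)/2 = cos(kπ/52); k=1 gives ρ_J = 0.99818.
√(1−ρ_J²) simplifies to sin(π/52) = 0.060378.
Then 2/(1+√(1−ρ_J²)) = 2/(1+0.060378); ω* = 2/1.060378 = 1.88612.
ρ_SOR = ω* − 1 = 1.88612 − 1 = 0.88612.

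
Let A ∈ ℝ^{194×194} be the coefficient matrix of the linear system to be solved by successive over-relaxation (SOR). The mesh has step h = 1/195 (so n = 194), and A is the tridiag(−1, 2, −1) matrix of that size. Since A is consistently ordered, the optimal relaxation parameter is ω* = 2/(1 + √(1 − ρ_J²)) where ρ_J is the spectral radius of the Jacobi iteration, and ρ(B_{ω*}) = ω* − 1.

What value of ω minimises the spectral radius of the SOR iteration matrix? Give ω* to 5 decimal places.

ω* = 1.96829

B_J for the 194×194 system has eigenvalues cos(kπ/195); ρ_J = cos(π/195) = 0.99987.
root = sin(π/195) = 0.016110  (since 1−cos² = sin²).
So ω* = 2/1.016110 = 1.96829 (Young).
Hence ρ(B_{ω*}) = 1.96829 − 1 = 0.96829.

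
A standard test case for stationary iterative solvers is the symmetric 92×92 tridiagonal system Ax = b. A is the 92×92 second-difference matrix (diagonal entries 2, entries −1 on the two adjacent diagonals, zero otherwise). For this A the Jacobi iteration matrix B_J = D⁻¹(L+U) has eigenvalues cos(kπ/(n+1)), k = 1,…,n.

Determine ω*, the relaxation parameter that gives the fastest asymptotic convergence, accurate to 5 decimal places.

ω* = 1.93466

[ρ_J] n=92: ρ(B_J) = cos(π/(n+1)) = cos(π/93) = 0.99943.
√(1−ρ_J²) = |sin(π/93)| = 0.033774
ω* = 2 / (1 + 0.033774) = 2 / 1.033774 ≈ 1.93466.
ρ(B_{ω*}) = ω*−1 = 0.93466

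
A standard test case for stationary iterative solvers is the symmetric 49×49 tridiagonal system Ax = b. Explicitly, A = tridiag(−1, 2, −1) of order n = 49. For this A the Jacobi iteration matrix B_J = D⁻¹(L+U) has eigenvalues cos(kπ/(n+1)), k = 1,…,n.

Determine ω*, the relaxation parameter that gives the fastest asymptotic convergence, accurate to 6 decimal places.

[ρ_J] n=49: ρ(B_J) = cos(π/(n+1)) = cos(π/50) = 0.998027.
√(1−ρ_J²) = |sin(π/50)| = 0.0627905
[ω*] 2 ÷ (1 + 0.0627905) = 2 ÷ 1.0627905 = 1.881838.
Hence ρ(B_{ω*}) = 1.881838 − 1 = 0.881838.

ω* = 1.881838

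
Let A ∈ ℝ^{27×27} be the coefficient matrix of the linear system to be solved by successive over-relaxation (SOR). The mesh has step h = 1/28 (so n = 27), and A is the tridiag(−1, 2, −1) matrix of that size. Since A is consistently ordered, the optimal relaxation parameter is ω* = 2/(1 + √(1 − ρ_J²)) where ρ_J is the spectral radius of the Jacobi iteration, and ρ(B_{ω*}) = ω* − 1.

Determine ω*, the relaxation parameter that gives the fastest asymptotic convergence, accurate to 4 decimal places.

n=27: λ(B_J) = 1 − λ(A)/2 = cos(kπ/28); k=1 gives ρ_J = 0.9937.
√(1−ρ_J²) = |sin(π/28)| = 0.11196
Young: ω* = 2/(1+√(1−ρ_J²)) = 2/(1+0.11196) = 2/1.11196 = 1.7986.
[ρ_SOR] ω* − 1 = 0.7986.

ω* = 1.7986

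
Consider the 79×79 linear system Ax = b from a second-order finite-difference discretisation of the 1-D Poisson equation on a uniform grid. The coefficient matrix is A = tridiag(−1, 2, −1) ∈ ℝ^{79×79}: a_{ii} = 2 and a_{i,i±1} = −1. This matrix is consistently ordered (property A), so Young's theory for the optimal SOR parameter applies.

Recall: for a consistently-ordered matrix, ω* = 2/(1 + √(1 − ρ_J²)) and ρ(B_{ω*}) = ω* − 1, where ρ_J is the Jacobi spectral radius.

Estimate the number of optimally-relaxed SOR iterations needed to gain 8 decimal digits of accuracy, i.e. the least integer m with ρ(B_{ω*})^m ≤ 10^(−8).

m = 235

[ρ_J] n=79: ρ(B_J) = cos(π/(n+1)) = cos(π/80) = 0.9992290.
√(1 − cos²(π/80)) = sin(π/80) ≈ 0.0392598.
ω* = 2/(1 + 0.0392598) = 2/1.0392598 = 1.9244466.
ρ(B_{ω*}) = ω*−1 = 0.9244466
Need (0.9244466)^m ≤ 10^(−8): m ≥ 8·ln10/|ln 0.9244466| = 18.4207/0.07856 = 234.479 ⇒ m = 235.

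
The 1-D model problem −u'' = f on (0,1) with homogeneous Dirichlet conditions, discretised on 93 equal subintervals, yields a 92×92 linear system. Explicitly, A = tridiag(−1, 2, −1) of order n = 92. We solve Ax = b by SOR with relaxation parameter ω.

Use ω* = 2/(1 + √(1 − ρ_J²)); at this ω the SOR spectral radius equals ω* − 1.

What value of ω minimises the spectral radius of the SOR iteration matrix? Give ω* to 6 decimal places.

½·tridiag(1,0,1) at n=92: λ_k = cos(kπ/93); max |λ| at k=1 ⇒ ρ_J = cos(π/93) ≈ 0.999429.
√(1 − cos²(π/93)) = sin(π/93) ≈ 0.0337741.
Then 2/(1+√(1−ρ_J²)) = 2/(1+0.0337741); ω* = 2/1.0337741 = 1.934659.
[ρ_SOR] ω* − 1 = 0.934659.

ω* = 1.934659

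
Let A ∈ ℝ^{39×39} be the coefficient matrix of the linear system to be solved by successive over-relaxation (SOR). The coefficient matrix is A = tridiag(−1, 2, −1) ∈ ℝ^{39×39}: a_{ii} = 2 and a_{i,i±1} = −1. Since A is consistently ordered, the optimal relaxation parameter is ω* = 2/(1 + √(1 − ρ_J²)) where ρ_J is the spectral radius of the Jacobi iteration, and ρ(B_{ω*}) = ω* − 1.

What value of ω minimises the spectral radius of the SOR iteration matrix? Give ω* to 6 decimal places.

ω* = 1.854498

spectrum of D⁻¹(L+U) = {cos(kπ/40) : 1≤k≤39}; ρ_J = cos(π/40) = 0.996917.
√(1−ρ_J²) simplifies to sin(π/40) = 0.0784591.
Then 2/(1+√(1−ρ_J²)) = 2/(1+0.0784591); ω* = 2/1.0784591 = 1.854498.
ρ(B_{ω*}) = ω*−1 = 0.854498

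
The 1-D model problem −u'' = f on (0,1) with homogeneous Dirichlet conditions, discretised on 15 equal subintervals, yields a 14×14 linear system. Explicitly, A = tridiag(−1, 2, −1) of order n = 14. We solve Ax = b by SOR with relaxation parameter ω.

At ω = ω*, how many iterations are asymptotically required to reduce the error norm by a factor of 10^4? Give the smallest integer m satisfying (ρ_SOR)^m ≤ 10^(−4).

½·tridiag(1,0,1) at n=14: λ_k = cos(kπ/15); max |λ| at k=1 ⇒ ρ_J = cos(π/15) ≈ 0.9781476.
√(1−ρ_J²) = |sin(π/15)| = 0.2079117
ω* = 2/(1+0.2079117) = 1.6557502
At ω = 1.6557502 every |λ(B_ω)| = ω−1, so ρ_SOR = 0.6557502.
For 4 digits: m = 4·ln10 / (−ln 0.6557502) = 9.21034/0.421975 = 21.827; round up → m = 22.

m = 22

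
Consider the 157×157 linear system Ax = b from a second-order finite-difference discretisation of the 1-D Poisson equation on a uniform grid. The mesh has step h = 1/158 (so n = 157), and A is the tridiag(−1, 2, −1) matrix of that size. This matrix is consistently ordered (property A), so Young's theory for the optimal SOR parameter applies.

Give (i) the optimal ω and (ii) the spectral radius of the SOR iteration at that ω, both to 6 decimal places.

ω* = 1.961011, ρ_SOR = 0.961011

With n=157, ρ(Jacobi) = cos(π/158) = 0.999802.
√(1 − cos²(π/158)) = sin(π/158) ≈ 0.0198822.
So ω* = 2/1.0198822 = 1.961011 (Young).
[ρ_SOR] ω* − 1 = 0.961011.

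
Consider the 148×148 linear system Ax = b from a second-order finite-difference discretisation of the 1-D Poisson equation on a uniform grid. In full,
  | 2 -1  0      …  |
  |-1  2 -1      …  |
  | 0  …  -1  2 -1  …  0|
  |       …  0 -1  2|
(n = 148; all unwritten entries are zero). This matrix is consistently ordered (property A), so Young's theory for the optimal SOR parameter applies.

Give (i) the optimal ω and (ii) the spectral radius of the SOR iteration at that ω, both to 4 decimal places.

B_J for the 148×148 system has eigenvalues cos(kπ/149); ρ_J = cos(π/149) = 0.9998.
√(1−ρ_J²) simplifies to sin(π/149) = 0.02108.
Young: ω* = 2/(1+√(1−ρ_J²)) = 2/(1+0.02108) = 2/1.02108 = 1.9587.
Hence ρ(B_{ω*}) = 1.9587 − 1 = 0.9587.

ω* = 1.9587, ρ_SOR = 0.9587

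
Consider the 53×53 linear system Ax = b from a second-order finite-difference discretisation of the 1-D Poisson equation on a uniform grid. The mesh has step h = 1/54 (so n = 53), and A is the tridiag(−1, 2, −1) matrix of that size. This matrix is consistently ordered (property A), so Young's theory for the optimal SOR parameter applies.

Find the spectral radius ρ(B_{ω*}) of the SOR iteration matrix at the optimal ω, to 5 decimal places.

ρ_SOR = 0.89010

spectrum of D⁻¹(L+U) = {cos(kπ/54) : 1≤k≤53}; ρ_J = cos(π/54) = 0.99831.
root = sin(π/54) = 0.058145  (since 1−cos² = sin²).
Young: ω* = 2/(1+√(1−ρ_J²)) = 2/(1+0.058145) = 2/1.058145 = 1.89010.
and ρ(B_{ω*}) = 1.89010 − 1 = 0.89010.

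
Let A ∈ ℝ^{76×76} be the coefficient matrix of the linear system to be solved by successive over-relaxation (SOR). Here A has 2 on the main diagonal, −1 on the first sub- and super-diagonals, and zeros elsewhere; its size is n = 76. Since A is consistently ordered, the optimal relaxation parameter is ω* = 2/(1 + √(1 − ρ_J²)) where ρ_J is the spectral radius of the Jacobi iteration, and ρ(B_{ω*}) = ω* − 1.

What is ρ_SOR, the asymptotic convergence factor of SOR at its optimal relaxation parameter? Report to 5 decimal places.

[ρ_J] n=76: ρ(B_J) = cos(π/(n+1)) = cos(π/77) = 0.99917.
√(1−ρ_J²) = |sin(π/77)| = 0.040789
ω* = 2/(1+0.040789) = 1.92162
and ρ(B_{ω*}) = 1.92162 − 1 = 0.92162.

ρ_SOR = 0.92162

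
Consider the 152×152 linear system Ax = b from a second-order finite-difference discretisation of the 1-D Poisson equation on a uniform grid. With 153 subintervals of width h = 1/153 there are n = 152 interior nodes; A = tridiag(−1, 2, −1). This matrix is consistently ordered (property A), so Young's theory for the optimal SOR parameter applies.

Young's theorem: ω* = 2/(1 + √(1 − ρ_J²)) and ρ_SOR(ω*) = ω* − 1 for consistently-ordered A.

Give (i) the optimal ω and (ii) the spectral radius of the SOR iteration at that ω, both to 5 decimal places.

ω* = 1.95976, ρ_SOR = 0.95976

spectrum of D⁻¹(L+U) = {cos(kπ/153) : 1≤k≤152}; ρ_J = cos(π/153) = 0.99979.
√(1 − cos²(π/153)) = sin(π/153) ≈ 0.020532.
ω* = 2/(1 + 0.020532) = 2/1.020532 = 1.95976.
ρ_SOR = ω* − 1 ≈ 0.95976.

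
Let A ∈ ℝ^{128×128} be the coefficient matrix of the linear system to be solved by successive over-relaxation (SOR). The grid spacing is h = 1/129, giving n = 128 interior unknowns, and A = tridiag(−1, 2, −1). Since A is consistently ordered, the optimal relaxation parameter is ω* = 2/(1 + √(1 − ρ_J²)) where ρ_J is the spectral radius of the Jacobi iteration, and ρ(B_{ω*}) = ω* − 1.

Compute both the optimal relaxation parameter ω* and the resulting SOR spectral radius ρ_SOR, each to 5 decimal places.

ω* = 1.95246, ρ_SOR = 0.95246

n=128: λ(B_J) = 1 − λ(A)/2 = cos(kπ/129); k=1 gives ρ_J = 0.99970.
root = sin(π/129) = 0.024351  (since 1−cos² = sin²).
ω* = 2/(1+0.024351) = 1.95246
and ρ(B_{ω*}) = 1.95246 − 1 = 0.95246.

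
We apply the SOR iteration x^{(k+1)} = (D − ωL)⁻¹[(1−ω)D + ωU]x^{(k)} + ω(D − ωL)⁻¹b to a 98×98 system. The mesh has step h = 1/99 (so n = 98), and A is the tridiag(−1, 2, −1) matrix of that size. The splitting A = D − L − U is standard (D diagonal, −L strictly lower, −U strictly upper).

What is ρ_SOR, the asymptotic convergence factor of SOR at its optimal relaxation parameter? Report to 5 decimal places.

ρ_SOR = 0.93850

[ρ_J] n=98: ρ(B_J) = cos(π/(n+1)) = cos(π/99) = 0.99950.
√(1 − cos²(π/99)) = sin(π/99) ≈ 0.031728.
ω* = 2/(1 + 0.031728) = 2/1.031728 = 1.93850.
At ω = 1.93850 every |λ(B_ω)| = ω−1, so ρ_SOR = 0.93850.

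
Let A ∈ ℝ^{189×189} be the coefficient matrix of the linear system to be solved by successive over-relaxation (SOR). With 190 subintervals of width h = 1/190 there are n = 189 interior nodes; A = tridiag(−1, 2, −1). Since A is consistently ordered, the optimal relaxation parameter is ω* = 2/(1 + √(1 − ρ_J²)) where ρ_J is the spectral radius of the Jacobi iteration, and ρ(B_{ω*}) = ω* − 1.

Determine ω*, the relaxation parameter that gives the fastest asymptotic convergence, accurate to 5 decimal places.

ω* = 1.96747

With n=189, ρ(Jacobi) = cos(π/190) = 0.99986.
root = sin(π/190) = 0.016534  (since 1−cos² = sin²).
[ω*] 2 ÷ (1 + 0.016534) = 2 ÷ 1.016534 = 1.96747.
[ρ_SOR] ω* − 1 = 0.96747.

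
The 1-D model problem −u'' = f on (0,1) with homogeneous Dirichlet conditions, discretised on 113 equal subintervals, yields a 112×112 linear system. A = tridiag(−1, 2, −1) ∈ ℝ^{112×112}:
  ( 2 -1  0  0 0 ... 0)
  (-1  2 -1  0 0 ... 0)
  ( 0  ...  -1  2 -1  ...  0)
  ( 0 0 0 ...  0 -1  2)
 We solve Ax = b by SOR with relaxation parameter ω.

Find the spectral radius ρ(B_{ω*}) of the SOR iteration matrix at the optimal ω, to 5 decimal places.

½·tridiag(1,0,1) at n=112: λ_k = cos(kπ/113); max |λ| at k=1 ⇒ ρ_J = cos(π/113) ≈ 0.99961.
√(1 − cos²(π/113)) = sin(π/113) ≈ 0.027798.
Young: ω* = 2/(1+√(1−ρ_J²)) = 2/(1+0.027798) = 2/1.027798 = 1.94591.
and ρ(B_{ω*}) = 1.94591 − 1 = 0.94591.

ρ_SOR = 0.94591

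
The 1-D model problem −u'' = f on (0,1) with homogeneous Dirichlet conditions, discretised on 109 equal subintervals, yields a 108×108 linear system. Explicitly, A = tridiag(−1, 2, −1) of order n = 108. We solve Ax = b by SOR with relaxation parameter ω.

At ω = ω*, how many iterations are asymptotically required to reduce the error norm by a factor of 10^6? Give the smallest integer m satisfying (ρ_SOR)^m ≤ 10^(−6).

B_J for the 108×108 system has eigenvalues cos(kπ/109); ρ_J = cos(π/109) = 0.9995847.
√(1−ρ_J²) = |sin(π/109)| = 0.0288180
Then 2/(1+√(1−ρ_J²)) = 2/(1+0.0288180); ω* = 2/1.0288180 = 1.9439784.
ρ(B_{ω*}) = ω*−1 = 0.9439784
(0.9439784)^m ≤ 10^{−6}  ⇒  m·ln(0.9439784) ≤ −6·ln10  ⇒  m ≥ 239.636  ⇒  m = 240

m = 240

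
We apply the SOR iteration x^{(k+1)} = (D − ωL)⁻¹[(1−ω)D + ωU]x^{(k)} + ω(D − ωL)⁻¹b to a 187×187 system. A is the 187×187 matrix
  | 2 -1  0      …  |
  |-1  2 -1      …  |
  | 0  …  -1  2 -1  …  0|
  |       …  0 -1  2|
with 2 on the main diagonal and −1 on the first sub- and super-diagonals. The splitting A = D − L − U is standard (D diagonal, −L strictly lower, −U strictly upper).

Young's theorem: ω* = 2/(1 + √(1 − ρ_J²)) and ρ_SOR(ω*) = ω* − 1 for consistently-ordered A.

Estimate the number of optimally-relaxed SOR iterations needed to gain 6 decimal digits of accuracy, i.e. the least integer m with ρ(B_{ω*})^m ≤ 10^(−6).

m = 414

B_J for the 187×187 system has eigenvalues cos(kπ/188); ρ_J = cos(π/188) = 0.9998604.
√(1−ρ_J²) simplifies to sin(π/188) = 0.0167098.
So ω* = 2/1.0167098 = 1.9671297 (Young).
[ρ_SOR] ω* − 1 = 0.9671297.
m ≥ 6·ln10 / (−ln 0.9671297) = 413.357; smallest integer m = 414.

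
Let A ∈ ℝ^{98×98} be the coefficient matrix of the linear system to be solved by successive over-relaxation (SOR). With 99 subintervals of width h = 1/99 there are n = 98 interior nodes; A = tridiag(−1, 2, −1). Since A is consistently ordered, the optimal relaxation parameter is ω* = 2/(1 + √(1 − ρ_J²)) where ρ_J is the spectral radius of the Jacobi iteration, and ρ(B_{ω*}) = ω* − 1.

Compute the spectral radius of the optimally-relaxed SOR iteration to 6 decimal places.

½·tridiag(1,0,1) at n=98: λ_k = cos(kπ/99); max |λ| at k=1 ⇒ ρ_J = cos(π/99) ≈ 0.999497.
root = sin(π/99) = 0.0317279  (since 1−cos² = sin²).
Young: ω* = 2/(1+√(1−ρ_J²)) = 2/(1+0.0317279) = 2/1.0317279 = 1.938496.
and ρ(B_{ω*}) = 1.938496 − 1 = 0.938496.

ρ_SOR = 0.938496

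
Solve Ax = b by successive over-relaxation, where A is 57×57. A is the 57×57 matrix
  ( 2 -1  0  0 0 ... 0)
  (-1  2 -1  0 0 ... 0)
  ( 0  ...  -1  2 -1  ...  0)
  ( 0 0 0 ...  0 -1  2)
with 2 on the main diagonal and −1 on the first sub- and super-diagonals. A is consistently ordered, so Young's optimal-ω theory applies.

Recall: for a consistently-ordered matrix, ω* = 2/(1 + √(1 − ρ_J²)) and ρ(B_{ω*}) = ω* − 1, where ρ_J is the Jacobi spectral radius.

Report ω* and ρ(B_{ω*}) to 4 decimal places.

ω* = 1.8973, ρ_SOR = 0.8973

B_J for the 57×57 system has eigenvalues cos(kπ/58); ρ_J = cos(π/58) = 0.9985.
√(1−ρ_J²) simplifies to sin(π/58) = 0.05414.
ω* = 2/(1 + 0.05414) = 2/1.05414 = 1.8973.
ρ_SOR = ω* − 1 ≈ 0.8973.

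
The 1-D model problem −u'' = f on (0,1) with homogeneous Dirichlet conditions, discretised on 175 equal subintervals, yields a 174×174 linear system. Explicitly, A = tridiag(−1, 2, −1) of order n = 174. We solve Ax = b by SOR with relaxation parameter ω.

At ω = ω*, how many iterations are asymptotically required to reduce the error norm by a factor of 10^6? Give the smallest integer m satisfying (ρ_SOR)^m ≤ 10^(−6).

With n=174, ρ(Jacobi) = cos(π/175) = 0.9998389.
1 − cos²(π/175) = sin²(π/175) ⇒ √(1−ρ_J²) = sin(π/175) = 0.0179510.
ω* = 2/(1+0.0179510) = 1.9647311
At ω = 1.9647311 every |λ(B_ω)| = ω−1, so ρ_SOR = 0.9647311.
For 6 digits: m = 6·ln10 / (−ln 0.9647311) = 13.8155/0.0359059 = 384.770; round up → m = 385.

m = 385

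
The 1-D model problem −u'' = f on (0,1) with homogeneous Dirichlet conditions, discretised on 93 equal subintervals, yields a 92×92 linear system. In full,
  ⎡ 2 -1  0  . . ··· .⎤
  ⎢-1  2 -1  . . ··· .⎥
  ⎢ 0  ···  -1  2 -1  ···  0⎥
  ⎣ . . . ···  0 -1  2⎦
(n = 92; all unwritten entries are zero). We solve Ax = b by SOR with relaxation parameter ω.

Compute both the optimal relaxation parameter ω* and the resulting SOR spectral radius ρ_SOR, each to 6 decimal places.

ρ_J = max_k |cos(kπ/93)| = cos(π/93) = 0.999429
root = sin(π/93) = 0.0337741  (since 1−cos² = sin²).
Then 2/(1+√(1−ρ_J²)) = 2/(1+0.0337741); ω* = 2/1.0337741 = 1.934659.
and ρ(B_{ω*}) = 1.934659 − 1 = 0.934659.

ω* = 1.934659, ρ_SOR = 0.934659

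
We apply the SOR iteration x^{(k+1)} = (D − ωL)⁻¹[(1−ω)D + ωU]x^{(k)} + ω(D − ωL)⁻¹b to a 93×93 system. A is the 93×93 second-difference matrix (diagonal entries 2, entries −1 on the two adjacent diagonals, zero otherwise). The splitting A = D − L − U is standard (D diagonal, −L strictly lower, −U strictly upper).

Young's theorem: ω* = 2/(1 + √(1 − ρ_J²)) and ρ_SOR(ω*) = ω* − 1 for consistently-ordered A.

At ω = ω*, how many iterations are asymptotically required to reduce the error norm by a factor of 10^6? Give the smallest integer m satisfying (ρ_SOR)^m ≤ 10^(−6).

m = 207

With n=93, ρ(Jacobi) = cos(π/94) = 0.9994416.
√(1 − cos²(π/94)) = sin(π/94) ≈ 0.0334150.
ω* = 2/(1 + 0.0334150) = 2/1.0334150 = 1.9353309.
[ρ_SOR] ω* − 1 = 0.9353309.
Need (0.9353309)^m ≤ 10^(−6): m ≥ 6·ln10/|ln 0.9353309| = 13.8155/0.0668549 = 206.649 ⇒ m = 207.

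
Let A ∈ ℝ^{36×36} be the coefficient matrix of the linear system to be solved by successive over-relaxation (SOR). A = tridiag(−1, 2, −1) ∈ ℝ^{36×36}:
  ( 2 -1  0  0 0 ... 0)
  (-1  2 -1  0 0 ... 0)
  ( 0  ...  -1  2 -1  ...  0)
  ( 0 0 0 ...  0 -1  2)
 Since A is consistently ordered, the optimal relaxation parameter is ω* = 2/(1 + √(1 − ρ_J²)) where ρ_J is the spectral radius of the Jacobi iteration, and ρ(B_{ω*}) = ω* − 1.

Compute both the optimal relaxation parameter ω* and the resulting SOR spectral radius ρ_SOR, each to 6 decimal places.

B_J for the 36×36 system has eigenvalues cos(kπ/37); ρ_J = cos(π/37) = 0.996397.
1 − cos²(π/37) = sin²(π/37) ⇒ √(1−ρ_J²) = sin(π/37) = 0.0848059.
Young: ω* = 2/(1+√(1−ρ_J²)) = 2/(1+0.0848059) = 2/1.0848059 = 1.843648.
At ω = 1.843648 every |λ(B_ω)| = ω−1, so ρ_SOR = 0.843648.

ω* = 1.843648, ρ_SOR = 0.843648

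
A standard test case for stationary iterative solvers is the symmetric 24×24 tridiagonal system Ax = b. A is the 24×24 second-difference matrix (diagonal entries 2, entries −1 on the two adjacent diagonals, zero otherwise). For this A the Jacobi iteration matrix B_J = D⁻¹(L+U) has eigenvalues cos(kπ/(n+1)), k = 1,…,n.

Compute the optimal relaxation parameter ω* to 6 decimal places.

ρ_J = max_k |cos(kπ/25)| = cos(π/25) = 0.992115
√(1 − cos²(π/25)) = sin(π/25) ≈ 0.1253332.
ω* = 2/(1 + 0.1253332) = 2/1.1253332 = 1.777251.
Hence ρ(B_{ω*}) = 1.777251 − 1 = 0.777251.

ω* = 1.777251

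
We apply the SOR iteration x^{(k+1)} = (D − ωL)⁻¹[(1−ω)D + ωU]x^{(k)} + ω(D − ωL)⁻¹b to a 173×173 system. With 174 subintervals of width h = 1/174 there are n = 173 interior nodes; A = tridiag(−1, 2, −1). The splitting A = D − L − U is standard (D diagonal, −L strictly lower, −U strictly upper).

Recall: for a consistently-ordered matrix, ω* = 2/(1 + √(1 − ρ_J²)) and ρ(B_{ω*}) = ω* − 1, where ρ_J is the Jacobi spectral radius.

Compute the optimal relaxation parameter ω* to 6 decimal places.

ρ_J = max_k |cos(kπ/174)| = cos(π/174) = 0.999837
√(1 − cos²(π/174)) = sin(π/174) ≈ 0.0180541.
ω* = 2/(1+0.0180541) = 1.964532
[ρ_SOR] ω* − 1 = 0.964532.

ω* = 1.964532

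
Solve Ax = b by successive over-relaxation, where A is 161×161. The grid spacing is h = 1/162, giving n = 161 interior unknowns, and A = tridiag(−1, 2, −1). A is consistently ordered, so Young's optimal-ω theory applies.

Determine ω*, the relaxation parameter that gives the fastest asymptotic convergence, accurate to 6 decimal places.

n=161: λ(B_J) = 1 − λ(A)/2 = cos(kπ/162); k=1 gives ρ_J = 0.999812.
√(1−ρ_J²) = |sin(π/162)| = 0.0193913
ω* = 2/(1 + 0.0193913) = 2/1.0193913 = 1.961955.
At ω = 1.961955 every |λ(B_ω)| = ω−1, so ρ_SOR = 0.961955.

ω* = 1.961955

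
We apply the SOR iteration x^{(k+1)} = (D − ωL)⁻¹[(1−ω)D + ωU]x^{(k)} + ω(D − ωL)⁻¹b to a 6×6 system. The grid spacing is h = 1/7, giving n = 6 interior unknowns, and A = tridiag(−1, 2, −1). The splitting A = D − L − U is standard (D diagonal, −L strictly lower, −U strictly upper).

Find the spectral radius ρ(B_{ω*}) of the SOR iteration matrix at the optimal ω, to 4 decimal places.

ρ_SOR = 0.3948

½·tridiag(1,0,1) at n=6: λ_k = cos(kπ/7); max |λ| at k=1 ⇒ ρ_J = cos(π/7) ≈ 0.9010.
1 − cos²(π/7) = sin²(π/7) ⇒ √(1−ρ_J²) = sin(π/7) = 0.43388.
Then 2/(1+√(1−ρ_J²)) = 2/(1+0.43388); ω* = 2/1.43388 = 1.3948.
[ρ_SOR] ω* − 1 = 0.3948.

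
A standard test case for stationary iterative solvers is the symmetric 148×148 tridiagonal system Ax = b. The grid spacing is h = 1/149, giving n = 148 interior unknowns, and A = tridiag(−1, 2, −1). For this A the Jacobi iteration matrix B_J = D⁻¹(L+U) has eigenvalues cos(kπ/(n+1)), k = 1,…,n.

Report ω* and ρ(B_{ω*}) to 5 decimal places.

ω* = 1.95870, ρ_SOR = 0.95870

½·tridiag(1,0,1) at n=148: λ_k = cos(kπ/149); max |λ| at k=1 ⇒ ρ_J = cos(π/149) ≈ 0.99978.
√(1−ρ_J²) = |sin(π/149)| = 0.021083
Then 2/(1+√(1−ρ_J²)) = 2/(1+0.021083); ω* = 2/1.021083 = 1.95870.
ρ(B_{ω*}) = ω*−1 = 0.95870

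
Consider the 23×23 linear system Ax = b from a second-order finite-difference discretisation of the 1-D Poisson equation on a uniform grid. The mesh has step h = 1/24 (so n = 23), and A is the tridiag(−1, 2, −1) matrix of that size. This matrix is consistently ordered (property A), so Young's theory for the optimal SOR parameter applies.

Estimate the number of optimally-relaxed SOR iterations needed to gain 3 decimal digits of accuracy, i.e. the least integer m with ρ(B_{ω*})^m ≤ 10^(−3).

½·tridiag(1,0,1) at n=23: λ_k = cos(kπ/24); max |λ| at k=1 ⇒ ρ_J = cos(π/24) ≈ 0.9914449.
root = sin(π/24) = 0.1305262  (since 1−cos² = sin²).
ω* = 2 / (1 + 0.1305262) = 2 / 1.1305262 ≈ 1.7690877.
and ρ(B_{ω*}) = 1.7690877 − 1 = 0.7690877.
(0.7690877)^m ≤ 10^{−3}  ⇒  m·ln(0.7690877) ≤ −3·ln10  ⇒  m ≥ 26.310  ⇒  m = 27

m = 27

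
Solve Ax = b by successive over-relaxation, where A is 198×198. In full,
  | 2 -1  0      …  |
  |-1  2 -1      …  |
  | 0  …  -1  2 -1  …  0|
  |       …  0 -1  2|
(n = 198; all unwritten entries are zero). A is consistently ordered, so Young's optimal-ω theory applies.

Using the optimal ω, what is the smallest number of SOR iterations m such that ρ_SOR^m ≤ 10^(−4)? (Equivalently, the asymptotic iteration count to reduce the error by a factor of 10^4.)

½·tridiag(1,0,1) at n=198: λ_k = cos(kπ/199); max |λ| at k=1 ⇒ ρ_J = cos(π/199) ≈ 0.9998754.
√(1 − cos²(π/199)) = sin(π/199) ≈ 0.0157862.
[ω*] 2 ÷ (1 + 0.0157862) = 2 ÷ 1.0157862 = 1.9689183.
and ρ(B_{ω*}) = 1.9689183 − 1 = 0.9689183.
m ≥ 4·ln10 / (−ln 0.9689183) = 291.697; smallest integer m = 292.

m = 292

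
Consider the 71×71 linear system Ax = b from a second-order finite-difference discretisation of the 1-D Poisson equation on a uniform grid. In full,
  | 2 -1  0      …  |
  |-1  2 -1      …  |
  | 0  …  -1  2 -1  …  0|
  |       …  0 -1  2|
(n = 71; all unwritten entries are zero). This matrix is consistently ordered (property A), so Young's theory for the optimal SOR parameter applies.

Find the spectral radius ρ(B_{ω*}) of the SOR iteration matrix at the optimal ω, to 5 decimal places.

½·tridiag(1,0,1) at n=71: λ_k = cos(kπ/72); max |λ| at k=1 ⇒ ρ_J = cos(π/72) ≈ 0.99905.
root = sin(π/72) = 0.043619  (since 1−cos² = sin²).
ω* = 2/(1+0.043619) = 1.91641
ρ(B_{ω*}) = ω*−1 = 0.91641

ρ_SOR = 0.91641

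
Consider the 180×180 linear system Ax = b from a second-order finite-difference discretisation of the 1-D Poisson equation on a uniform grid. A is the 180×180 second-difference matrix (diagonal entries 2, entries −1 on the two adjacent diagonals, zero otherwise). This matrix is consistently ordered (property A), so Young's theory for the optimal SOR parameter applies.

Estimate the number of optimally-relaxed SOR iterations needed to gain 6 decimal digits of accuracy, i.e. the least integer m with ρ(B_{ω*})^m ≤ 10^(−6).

m = 398

spectrum of D⁻¹(L+U) = {cos(kπ/181) : 1≤k≤180}; ρ_J = cos(π/181) = 0.9998494.
√(1−ρ_J²) simplifies to sin(π/181) = 0.0173560.
ω* = 2/(1 + 0.0173560) = 2/1.0173560 = 1.9658802.
ρ_SOR = ω* − 1 = 1.9658802 − 1 = 0.9658802.
(0.9658802)^m ≤ 10^{−6}  ⇒  m·ln(0.9658802) ≤ −6·ln10  ⇒  m ≥ 397.963  ⇒  m = 398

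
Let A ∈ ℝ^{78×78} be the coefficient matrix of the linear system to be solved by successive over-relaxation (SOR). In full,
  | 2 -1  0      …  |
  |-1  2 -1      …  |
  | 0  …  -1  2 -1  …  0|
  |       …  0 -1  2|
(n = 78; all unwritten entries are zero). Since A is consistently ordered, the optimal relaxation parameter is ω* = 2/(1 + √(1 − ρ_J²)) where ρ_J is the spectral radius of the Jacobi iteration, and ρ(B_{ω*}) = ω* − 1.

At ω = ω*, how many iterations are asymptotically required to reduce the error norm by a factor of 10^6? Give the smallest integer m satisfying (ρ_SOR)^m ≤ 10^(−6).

½·tridiag(1,0,1) at n=78: λ_k = cos(kπ/79); max |λ| at k=1 ⇒ ρ_J = cos(π/79) ≈ 0.9992094.
√(1 − cos²(π/79)) = sin(π/79) ≈ 0.0397565.
Then 2/(1+√(1−ρ_J²)) = 2/(1+0.0397565); ω* = 2/1.0397565 = 1.9235273.
ρ(B_{ω*}) = ω*−1 = 0.9235273
Need (0.9235273)^m ≤ 10^(−6): m ≥ 6·ln10/|ln 0.9235273| = 13.8155/0.0795549 = 173.660 ⇒ m = 174.

m = 174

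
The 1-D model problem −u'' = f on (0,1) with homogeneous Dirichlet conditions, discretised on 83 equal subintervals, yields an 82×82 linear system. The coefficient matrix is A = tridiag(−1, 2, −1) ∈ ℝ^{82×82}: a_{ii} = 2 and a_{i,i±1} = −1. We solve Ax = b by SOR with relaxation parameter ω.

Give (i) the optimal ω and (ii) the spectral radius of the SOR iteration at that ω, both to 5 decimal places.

B_J for the 82×82 system has eigenvalues cos(kπ/83); ρ_J = cos(π/83) = 0.99928.
√(1−ρ_J²) = |sin(π/83)| = 0.037841
ω* = 2 / (1 + 0.037841) = 2 / 1.037841 ≈ 1.92708.
[ρ_SOR] ω* − 1 = 0.92708.

ω* = 1.92708, ρ_SOR = 0.92708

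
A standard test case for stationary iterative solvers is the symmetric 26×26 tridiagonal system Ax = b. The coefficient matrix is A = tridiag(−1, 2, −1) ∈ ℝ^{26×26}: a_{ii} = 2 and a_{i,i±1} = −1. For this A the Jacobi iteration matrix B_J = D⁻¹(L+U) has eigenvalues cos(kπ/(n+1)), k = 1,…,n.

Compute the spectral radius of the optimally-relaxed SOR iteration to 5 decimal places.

½·tridiag(1,0,1) at n=26: λ_k = cos(kπ/27); max |λ| at k=1 ⇒ ρ_J = cos(π/27) ≈ 0.99324.
1 − cos²(π/27) = sin²(π/27) ⇒ √(1−ρ_J²) = sin(π/27) = 0.116093.
ω* = 2 / (1 + 0.116093) = 2 / 1.116093 ≈ 1.79197.
ρ_SOR = ω* − 1 ≈ 0.79197.

ρ_SOR = 0.79197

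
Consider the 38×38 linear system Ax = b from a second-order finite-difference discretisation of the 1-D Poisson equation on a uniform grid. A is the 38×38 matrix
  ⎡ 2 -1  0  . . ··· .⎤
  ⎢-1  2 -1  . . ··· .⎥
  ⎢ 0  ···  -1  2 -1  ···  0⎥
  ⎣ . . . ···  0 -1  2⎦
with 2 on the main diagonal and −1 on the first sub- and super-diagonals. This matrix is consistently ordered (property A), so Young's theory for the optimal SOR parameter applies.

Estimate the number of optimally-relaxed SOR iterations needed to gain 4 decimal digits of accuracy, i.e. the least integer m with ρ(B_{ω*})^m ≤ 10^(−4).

m = 58

½·tridiag(1,0,1) at n=38: λ_k = cos(kπ/39); max |λ| at k=1 ⇒ ρ_J = cos(π/39) ≈ 0.9967573.
root = sin(π/39) = 0.0804666  (since 1−cos² = sin²).
ω* = 2 / (1 + 0.0804666) = 2 / 1.0804666 ≈ 1.8510521.
[ρ_SOR] ω* − 1 = 0.8510521.
Need (0.8510521)^m ≤ 10^(−4): m ≥ 4·ln10/|ln 0.8510521| = 9.21034/0.161282 = 57.107 ⇒ m = 58.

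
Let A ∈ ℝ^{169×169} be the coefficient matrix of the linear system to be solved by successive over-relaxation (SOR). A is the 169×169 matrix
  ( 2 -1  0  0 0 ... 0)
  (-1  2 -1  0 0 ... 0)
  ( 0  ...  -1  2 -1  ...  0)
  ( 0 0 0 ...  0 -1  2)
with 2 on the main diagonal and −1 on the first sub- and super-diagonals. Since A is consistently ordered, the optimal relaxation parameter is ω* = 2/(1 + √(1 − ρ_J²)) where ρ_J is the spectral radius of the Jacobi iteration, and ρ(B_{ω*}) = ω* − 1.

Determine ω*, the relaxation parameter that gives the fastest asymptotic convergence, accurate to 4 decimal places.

With n=169, ρ(Jacobi) = cos(π/170) = 0.9998.
1 − cos²(π/170) = sin²(π/170) ⇒ √(1−ρ_J²) = sin(π/170) = 0.01848.
So ω* = 2/1.01848 = 1.9637 (Young).
ρ_SOR = ω* − 1 = 1.9637 − 1 = 0.9637.

ω* = 1.9637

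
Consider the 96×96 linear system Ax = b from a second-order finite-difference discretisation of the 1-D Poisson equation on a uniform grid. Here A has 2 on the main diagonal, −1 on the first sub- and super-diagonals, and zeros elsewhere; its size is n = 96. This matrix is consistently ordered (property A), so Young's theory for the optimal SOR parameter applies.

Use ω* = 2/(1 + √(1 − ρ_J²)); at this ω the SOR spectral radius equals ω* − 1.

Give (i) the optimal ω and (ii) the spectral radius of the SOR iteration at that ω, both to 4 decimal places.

ω* = 1.9373, ρ_SOR = 0.9373

With n=96, ρ(Jacobi) = cos(π/97) = 0.9995.
root = sin(π/97) = 0.03238  (since 1−cos² = sin²).
ω* = 2/(1 + 0.03238) = 2/1.03238 = 1.9373.
Hence ρ(B_{ω*}) = 1.9373 − 1 = 0.9373.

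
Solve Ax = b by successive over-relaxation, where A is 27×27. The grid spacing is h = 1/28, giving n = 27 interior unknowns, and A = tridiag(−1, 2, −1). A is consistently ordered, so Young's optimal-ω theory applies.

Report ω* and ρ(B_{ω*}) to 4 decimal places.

B_J for the 27×27 system has eigenvalues cos(kπ/28); ρ_J = cos(π/28) = 0.9937.
√(1−ρ_J²) = |sin(π/28)| = 0.11196
Young: ω* = 2/(1+√(1−ρ_J²)) = 2/(1+0.11196) = 2/1.11196 = 1.7986.
At ω = 1.7986 every |λ(B_ω)| = ω−1, so ρ_SOR = 0.7986.

ω* = 1.7986, ρ_SOR = 0.7986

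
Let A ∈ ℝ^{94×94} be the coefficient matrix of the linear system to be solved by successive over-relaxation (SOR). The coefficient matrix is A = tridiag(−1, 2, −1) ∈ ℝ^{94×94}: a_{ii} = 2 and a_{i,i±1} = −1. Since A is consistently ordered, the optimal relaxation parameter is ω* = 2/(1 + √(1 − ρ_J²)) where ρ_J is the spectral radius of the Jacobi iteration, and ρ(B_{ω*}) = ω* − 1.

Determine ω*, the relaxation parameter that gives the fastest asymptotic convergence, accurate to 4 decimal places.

ρ_J = max_k |cos(kπ/95)| = cos(π/95) = 0.9995
√(1−ρ_J²) = |sin(π/95)| = 0.03306
Then 2/(1+√(1−ρ_J²)) = 2/(1+0.03306); ω* = 2/1.03306 = 1.9360.
Hence ρ(B_{ω*}) = 1.9360 − 1 = 0.9360.

ω* = 1.9360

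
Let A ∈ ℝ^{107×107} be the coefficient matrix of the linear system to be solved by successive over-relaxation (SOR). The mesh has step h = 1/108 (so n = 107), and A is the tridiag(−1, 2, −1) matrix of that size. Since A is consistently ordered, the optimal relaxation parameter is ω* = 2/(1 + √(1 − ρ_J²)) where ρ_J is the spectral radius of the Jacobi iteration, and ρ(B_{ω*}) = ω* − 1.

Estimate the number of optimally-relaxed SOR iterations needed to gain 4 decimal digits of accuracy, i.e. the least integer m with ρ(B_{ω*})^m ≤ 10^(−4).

B_J for the 107×107 system has eigenvalues cos(kπ/108); ρ_J = cos(π/108) = 0.9995770.
√(1 − cos²(π/108)) = sin(π/108) ≈ 0.0290847.
Then 2/(1+√(1−ρ_J²)) = 2/(1+0.0290847); ω* = 2/1.0290847 = 1.9434746.
ρ(B_{ω*}) = ω*−1 = 0.9434746
For 4 digits: m = 4·ln10 / (−ln 0.9434746) = 9.21034/0.0581858 = 158.292; round up → m = 159.

m = 159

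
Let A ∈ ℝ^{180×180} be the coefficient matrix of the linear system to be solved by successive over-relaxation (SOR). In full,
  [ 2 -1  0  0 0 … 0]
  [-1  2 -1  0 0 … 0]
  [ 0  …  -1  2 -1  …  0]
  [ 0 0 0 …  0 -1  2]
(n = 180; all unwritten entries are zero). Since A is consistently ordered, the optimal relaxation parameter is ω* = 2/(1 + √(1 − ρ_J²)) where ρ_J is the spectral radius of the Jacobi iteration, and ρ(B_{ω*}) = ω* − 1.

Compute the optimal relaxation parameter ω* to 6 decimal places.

B_J for the 180×180 system has eigenvalues cos(kπ/181); ρ_J = cos(π/181) = 0.999849.
1 − cos²(π/181) = sin²(π/181) ⇒ √(1−ρ_J²) = sin(π/181) = 0.0173560.
[ω*] 2 ÷ (1 + 0.0173560) = 2 ÷ 1.0173560 = 1.965880.
and ρ(B_{ω*}) = 1.965880 − 1 = 0.965880.

ω* = 1.965880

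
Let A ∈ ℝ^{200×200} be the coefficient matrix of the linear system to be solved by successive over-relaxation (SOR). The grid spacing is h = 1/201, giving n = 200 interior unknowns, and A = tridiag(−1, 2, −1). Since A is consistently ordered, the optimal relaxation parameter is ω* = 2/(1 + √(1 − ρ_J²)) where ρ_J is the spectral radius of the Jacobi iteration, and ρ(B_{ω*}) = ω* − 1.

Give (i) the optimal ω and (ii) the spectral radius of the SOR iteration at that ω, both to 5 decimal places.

½·tridiag(1,0,1) at n=200: λ_k = cos(kπ/201); max |λ| at k=1 ⇒ ρ_J = cos(π/201) ≈ 0.99988.
1 − cos²(π/201) = sin²(π/201) ⇒ √(1−ρ_J²) = sin(π/201) = 0.015629.
Young: ω* = 2/(1+√(1−ρ_J²)) = 2/(1+0.015629) = 2/1.015629 = 1.96922.
ρ_SOR = ω* − 1 ≈ 0.96922.

ω* = 1.96922, ρ_SOR = 0.96922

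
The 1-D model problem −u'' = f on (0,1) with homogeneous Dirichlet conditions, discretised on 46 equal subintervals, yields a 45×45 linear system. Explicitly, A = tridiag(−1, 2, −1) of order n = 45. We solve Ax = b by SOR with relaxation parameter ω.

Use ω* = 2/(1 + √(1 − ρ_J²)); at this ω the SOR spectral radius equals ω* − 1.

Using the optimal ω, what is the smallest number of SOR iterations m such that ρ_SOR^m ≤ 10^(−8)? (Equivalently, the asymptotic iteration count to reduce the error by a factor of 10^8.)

spectrum of D⁻¹(L+U) = {cos(kπ/46) : 1≤k≤45}; ρ_J = cos(π/46) = 0.9976688.
√(1 − cos²(π/46)) = sin(π/46) ≈ 0.0682424.
ω* = 2/(1 + 0.0682424) = 2/1.0682424 = 1.8722342.
ρ_SOR = ω* − 1 = 1.8722342 − 1 = 0.8722342.
ρ_SOR^m ≤ 10^(−8) ⇔ m ≥ 8·ln10/(−ln 0.8722342) = 18.4207/0.136697 = 134.756; m = ⌈134.756⌉ = 135.

m = 135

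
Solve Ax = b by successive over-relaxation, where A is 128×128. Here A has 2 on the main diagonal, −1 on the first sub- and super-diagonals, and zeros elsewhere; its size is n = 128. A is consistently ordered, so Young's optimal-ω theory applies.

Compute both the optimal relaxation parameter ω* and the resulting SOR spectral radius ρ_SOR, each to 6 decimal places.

ω* = 1.952456, ρ_SOR = 0.952456

B_J for the 128×128 system has eigenvalues cos(kπ/129); ρ_J = cos(π/129) = 0.999703.
√(1−ρ_J²) simplifies to sin(π/129) = 0.0243510.
ω* = 2/(1 + 0.0243510) = 2/1.0243510 = 1.952456.
ρ_SOR = ω* − 1 = 1.952456 − 1 = 0.952456.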